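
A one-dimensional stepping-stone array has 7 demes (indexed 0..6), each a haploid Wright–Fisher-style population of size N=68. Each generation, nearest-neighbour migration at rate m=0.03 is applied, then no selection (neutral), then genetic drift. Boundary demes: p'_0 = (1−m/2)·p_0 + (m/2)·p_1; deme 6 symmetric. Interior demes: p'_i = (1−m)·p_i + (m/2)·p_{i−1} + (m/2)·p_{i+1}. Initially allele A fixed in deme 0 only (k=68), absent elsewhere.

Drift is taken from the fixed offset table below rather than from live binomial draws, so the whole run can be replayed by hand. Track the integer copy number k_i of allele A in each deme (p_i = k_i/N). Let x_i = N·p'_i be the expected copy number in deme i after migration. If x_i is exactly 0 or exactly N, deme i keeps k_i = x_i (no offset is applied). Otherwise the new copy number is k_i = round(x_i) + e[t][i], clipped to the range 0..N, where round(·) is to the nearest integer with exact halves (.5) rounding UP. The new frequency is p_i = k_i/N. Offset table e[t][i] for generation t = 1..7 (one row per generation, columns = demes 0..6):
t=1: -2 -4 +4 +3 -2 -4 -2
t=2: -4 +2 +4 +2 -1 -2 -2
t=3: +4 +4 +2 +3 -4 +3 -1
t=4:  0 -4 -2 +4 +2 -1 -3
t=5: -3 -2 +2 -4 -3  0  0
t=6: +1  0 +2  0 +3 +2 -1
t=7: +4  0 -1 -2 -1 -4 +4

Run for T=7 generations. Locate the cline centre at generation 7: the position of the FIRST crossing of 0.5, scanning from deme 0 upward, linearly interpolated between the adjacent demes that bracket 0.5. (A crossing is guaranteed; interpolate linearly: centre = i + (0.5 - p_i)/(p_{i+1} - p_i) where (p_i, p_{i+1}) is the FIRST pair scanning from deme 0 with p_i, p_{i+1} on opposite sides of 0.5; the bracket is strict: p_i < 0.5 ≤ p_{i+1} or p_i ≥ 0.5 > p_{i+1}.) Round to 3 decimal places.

t=0: k=[68 0 0 0 0 0 0]
t=1: x=[66.9800 1.0200 0.0000 0.0000 0.0000 0.0000 0.0000] k=[65 0 0 0 0 0 0]
t=2: x=[64.0250 0.9750 0.0000 0.0000 0.0000 0.0000 0.0000] k=[60 3 0 0 0 0 0]
t=3: x=[59.1450 3.8100 0.0450 0.0000 0.0000 0.0000 0.0000] k=[63 8 2 0 0 0 0]
t=4: x=[62.1750 8.7350 2.0600 0.0300 0.0000 0.0000 0.0000] k=[62 5 0 4 0 0 0]
t=5: x=[61.1450 5.7800 0.1350 3.8800 0.0600 0.0000 0.0000] k=[58 4 2 0 0 0 0]
t=6: x=[57.1900 4.7800 2.0000 0.0300 0.0000 0.0000 0.0000] k=[58 5 4 0 0 0 0]
t=7: x=[57.2050 5.7800 3.9550 0.0600 0.0000 0.0000 0.0000] k=[61 6 3 0 0 0 0]

0.491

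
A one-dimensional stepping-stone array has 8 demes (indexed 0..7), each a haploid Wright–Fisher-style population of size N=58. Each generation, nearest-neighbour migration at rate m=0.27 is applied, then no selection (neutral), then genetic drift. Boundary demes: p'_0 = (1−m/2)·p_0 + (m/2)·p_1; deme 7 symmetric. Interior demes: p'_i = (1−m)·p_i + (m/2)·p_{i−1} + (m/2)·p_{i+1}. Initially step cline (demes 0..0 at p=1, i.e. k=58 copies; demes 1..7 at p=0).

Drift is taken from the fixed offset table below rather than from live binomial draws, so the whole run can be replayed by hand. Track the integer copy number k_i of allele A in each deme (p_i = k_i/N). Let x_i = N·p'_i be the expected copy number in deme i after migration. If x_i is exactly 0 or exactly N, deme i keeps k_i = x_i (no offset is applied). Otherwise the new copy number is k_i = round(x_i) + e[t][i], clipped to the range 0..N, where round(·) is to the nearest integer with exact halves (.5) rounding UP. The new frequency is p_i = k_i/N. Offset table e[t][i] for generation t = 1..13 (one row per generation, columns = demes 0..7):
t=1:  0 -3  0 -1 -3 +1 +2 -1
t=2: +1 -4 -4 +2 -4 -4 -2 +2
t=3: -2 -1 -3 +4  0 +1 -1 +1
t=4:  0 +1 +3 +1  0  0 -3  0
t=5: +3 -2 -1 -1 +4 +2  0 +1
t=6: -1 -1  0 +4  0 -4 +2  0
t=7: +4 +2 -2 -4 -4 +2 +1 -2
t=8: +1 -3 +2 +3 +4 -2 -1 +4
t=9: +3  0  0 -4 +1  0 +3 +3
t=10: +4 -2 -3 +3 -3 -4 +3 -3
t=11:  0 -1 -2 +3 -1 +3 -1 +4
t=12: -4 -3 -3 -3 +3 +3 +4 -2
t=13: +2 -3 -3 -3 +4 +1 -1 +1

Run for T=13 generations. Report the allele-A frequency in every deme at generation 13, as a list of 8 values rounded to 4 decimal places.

t=0: k=[58 0 0 0 0 0 0 0]
t=1: x=[50.1700 7.8300 0.0000 0.0000 0.0000 0.0000 0.0000 0.0000] k=[50 5 0 0 0 0 0 0]
t=2: x=[43.9250 10.4000 0.6750 0.0000 0.0000 0.0000 0.0000 0.0000] k=[45 6 0 0 0 0 0 0]
t=3: x=[39.7350 10.4550 0.8100 0.0000 0.0000 0.0000 0.0000 0.0000] k=[38 9 0 0 0 0 0 0]
t=4: x=[34.0850 11.7000 1.2150 0.0000 0.0000 0.0000 0.0000 0.0000] k=[34 13 4 0 0 0 0 0]
t=5: x=[31.1650 14.6200 4.6750 0.5400 0.0000 0.0000 0.0000 0.0000] k=[34 13 4 0 0 0 0 0]
t=6: x=[31.1650 14.6200 4.6750 0.5400 0.0000 0.0000 0.0000 0.0000] k=[30 14 5 5 0 0 0 0]
t=7: x=[27.8400 14.9450 6.2150 4.3250 0.6750 0.0000 0.0000 0.0000] k=[32 17 4 0 0 0 0 0]
t=8: x=[29.9750 17.2700 5.2150 0.5400 0.0000 0.0000 0.0000 0.0000] k=[31 14 7 4 0 0 0 0]
t=9: x=[28.7050 15.3500 7.5400 3.8650 0.5400 0.0000 0.0000 0.0000] k=[32 15 8 0 2 0 0 0]
t=10: x=[29.7050 16.3500 7.8650 1.3500 1.4600 0.2700 0.0000 0.0000] k=[34 14 5 4 0 0 0 0]
t=11: x=[31.3000 15.4850 6.0800 3.5950 0.5400 0.0000 0.0000 0.0000] k=[31 14 4 7 0 0 0 0]
t=12: x=[28.7050 14.9450 5.7550 5.6500 0.9450 0.0000 0.0000 0.0000] k=[25 12 3 3 4 0 0 0]
t=13: x=[23.2450 12.5400 4.2150 3.1350 3.3250 0.5400 0.0000 0.0000] k=[25 10 1 0 7 2 0 0]

[0.4310, 0.1724, 0.0172, 0.0000, 0.1207, 0.0345, 0.0000, 0.0000]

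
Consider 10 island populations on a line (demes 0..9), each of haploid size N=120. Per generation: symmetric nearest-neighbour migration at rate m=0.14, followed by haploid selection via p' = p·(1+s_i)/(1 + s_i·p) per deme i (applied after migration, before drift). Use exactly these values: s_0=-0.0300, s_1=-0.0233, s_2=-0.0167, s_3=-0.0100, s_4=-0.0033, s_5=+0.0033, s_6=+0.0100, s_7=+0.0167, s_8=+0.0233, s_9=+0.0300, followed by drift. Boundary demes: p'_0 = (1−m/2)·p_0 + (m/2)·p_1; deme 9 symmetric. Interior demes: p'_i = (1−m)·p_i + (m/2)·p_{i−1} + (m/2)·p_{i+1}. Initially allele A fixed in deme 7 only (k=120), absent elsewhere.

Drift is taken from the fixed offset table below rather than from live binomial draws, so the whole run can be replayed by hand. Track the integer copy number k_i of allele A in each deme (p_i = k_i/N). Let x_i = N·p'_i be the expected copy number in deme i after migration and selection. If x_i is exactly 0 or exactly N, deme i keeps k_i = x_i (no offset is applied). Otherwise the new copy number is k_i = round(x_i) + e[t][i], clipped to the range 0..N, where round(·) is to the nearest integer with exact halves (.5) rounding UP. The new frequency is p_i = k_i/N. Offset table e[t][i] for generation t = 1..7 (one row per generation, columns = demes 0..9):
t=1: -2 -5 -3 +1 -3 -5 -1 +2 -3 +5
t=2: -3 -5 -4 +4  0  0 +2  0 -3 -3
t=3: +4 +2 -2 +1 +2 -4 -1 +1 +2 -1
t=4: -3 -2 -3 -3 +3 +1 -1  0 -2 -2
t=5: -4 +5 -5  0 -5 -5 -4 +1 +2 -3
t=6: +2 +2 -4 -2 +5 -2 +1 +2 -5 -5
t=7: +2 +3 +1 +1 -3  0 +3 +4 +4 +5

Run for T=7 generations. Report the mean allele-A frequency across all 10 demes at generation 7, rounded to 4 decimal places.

t=0: k=[0 0 0 0 0 0 0 120 0 0]
t=1: x=[0.0000 0.0000 0.0000 0.0000 0.0000 0.0000 8.4781 103.4379 8.5817 0.0000] k=[0 0 0 0 0 0 7 105 6 0]
t=2: x=[0.0000 0.0000 0.0000 0.0000 0.0000 0.4916 13.4887 91.5709 12.7705 0.4326] k=[0 0 0 0 0 0 15 92 10 0]
t=3: x=[0.0000 0.0000 0.0000 0.0000 0.0000 1.0534 19.5020 81.3055 15.3456 0.7209] k=[0 0 0 0 0 0 19 82 17 0]
t=4: x=[0.0000 0.0000 0.0000 0.0000 0.0000 1.3343 22.2598 73.5125 20.7523 1.2253] k=[0 0 0 0 0 2 21 74 19 0]
t=5: x=[0.0000 0.0000 0.0000 0.0000 0.1395 3.2002 23.5679 66.9307 21.9298 1.3694] k=[0 0 0 0 0 0 20 68 24 0]
t=6: x=[0.0000 0.0000 0.0000 0.0000 0.0000 1.4046 22.1391 62.0564 25.8643 1.7297] k=[0 0 0 0 0 0 23 64 21 0]
t=7: x=[0.0000 0.0000 0.0000 0.0000 0.0000 1.6152 24.4532 58.6165 22.9647 1.5135] k=[0 0 0 0 0 2 27 63 27 7]

0.1050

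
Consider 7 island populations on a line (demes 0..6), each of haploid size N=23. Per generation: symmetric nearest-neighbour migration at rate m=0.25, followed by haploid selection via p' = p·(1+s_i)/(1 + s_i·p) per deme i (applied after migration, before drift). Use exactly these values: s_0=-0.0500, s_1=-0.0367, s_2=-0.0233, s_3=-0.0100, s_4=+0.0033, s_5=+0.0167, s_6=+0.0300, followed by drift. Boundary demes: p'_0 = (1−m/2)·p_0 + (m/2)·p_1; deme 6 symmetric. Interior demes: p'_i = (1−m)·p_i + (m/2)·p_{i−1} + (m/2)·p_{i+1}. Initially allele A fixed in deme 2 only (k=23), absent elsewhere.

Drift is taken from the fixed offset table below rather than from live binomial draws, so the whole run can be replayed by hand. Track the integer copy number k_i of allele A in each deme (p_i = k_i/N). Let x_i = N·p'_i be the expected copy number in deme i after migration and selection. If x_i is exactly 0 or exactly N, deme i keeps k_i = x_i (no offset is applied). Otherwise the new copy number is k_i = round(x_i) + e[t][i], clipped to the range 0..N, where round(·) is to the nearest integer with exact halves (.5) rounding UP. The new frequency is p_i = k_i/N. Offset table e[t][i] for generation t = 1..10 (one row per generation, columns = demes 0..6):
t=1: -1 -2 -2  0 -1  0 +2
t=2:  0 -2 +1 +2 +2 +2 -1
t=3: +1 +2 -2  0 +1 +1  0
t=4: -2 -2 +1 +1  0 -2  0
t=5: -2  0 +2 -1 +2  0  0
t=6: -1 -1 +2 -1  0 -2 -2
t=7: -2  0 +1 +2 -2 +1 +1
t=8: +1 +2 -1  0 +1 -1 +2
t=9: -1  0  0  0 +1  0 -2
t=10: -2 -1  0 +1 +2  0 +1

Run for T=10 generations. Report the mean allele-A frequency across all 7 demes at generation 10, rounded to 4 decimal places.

t=0: k=[0 0 23 0 0 0 0]
t=1: x=[0.0000 2.7823 17.1477 2.8498 0.0000 0.0000 0.0000] k=[0 1 15 3 0 0 0]
t=2: x=[0.1188 2.5393 11.6145 4.0911 0.3762 0.0000 0.0000] k=[0 1 13 6 2 0 0]
t=3: x=[0.1188 2.2965 10.4904 6.3288 2.2567 0.2541 0.0000] k=[1 4 8 6 3 1 0]
t=4: x=[1.3102 3.9999 7.1335 5.8311 3.1339 1.1429 0.1287] k=[0 2 8 7 3 0 0]
t=5: x=[0.2376 2.4179 7.0096 6.5777 3.1339 0.3812 0.0000] k=[0 2 9 6 5 0 0]
t=6: x=[0.2376 2.5393 7.6293 6.2044 4.5119 0.6351 0.0000] k=[0 2 10 5 5 0 0]
t=7: x=[0.2376 2.6608 8.2499 5.5824 4.3867 0.6351 0.0000] k=[0 3 9 8 2 2 0]
t=8: x=[0.3565 3.2687 8.0015 7.3247 2.7580 1.7770 0.2574] k=[1 5 7 7 4 1 2]
t=9: x=[1.4297 4.6106 6.6381 6.5777 4.0109 1.5234 1.9265] k=[0 5 7 7 5 2 0]
t=10: x=[0.5946 4.4884 6.6381 6.7022 4.8877 2.1572 0.2574] k=[0 3 7 8 7 2 1]

0.1739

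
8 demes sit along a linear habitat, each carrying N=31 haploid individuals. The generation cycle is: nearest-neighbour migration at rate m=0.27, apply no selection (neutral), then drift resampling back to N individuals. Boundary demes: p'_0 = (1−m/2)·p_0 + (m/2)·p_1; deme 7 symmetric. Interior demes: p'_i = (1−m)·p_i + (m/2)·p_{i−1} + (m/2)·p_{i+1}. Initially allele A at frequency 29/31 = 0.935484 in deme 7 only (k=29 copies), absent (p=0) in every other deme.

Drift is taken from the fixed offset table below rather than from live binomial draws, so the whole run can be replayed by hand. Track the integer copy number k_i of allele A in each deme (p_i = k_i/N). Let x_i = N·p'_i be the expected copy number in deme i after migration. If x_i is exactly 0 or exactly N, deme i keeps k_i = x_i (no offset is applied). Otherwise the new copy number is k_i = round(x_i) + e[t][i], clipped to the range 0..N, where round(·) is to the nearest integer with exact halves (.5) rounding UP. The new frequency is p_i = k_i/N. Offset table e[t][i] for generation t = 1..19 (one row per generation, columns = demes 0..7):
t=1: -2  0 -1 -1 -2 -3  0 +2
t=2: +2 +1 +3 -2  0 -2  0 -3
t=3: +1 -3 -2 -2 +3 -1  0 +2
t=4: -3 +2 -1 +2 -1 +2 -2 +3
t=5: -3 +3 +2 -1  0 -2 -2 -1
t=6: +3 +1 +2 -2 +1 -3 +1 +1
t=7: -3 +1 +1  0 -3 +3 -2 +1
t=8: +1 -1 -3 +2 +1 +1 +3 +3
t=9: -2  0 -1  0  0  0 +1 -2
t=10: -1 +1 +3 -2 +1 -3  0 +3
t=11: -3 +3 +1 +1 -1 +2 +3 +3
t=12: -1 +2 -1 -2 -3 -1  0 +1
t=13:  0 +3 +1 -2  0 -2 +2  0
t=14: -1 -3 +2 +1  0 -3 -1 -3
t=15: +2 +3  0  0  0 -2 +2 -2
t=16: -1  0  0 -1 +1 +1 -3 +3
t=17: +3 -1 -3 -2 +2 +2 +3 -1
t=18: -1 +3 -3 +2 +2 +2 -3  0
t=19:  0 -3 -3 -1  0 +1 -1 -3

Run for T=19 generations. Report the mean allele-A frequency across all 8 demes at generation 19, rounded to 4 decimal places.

0.1532

t=0: k=[0 0 0 0 0 0 0 29]
t=1: x=[0.0000 0.0000 0.0000 0.0000 0.0000 0.0000 3.9150 25.0850] k=[0 0 0 0 0 0 4 27]
t=2: x=[0.0000 0.0000 0.0000 0.0000 0.0000 0.5400 6.5650 23.8950] k=[0 0 0 0 0 0 7 21]
t=3: x=[0.0000 0.0000 0.0000 0.0000 0.0000 0.9450 7.9450 19.1100] k=[0 0 0 0 0 0 8 21]
t=4: x=[0.0000 0.0000 0.0000 0.0000 0.0000 1.0800 8.6750 19.2450] k=[0 0 0 0 0 3 7 22]
t=5: x=[0.0000 0.0000 0.0000 0.0000 0.4050 3.1350 8.4850 19.9750] k=[0 0 0 0 0 1 6 19]
t=6: x=[0.0000 0.0000 0.0000 0.0000 0.1350 1.5400 7.0800 17.2450] k=[0 0 0 0 1 0 8 18]
t=7: x=[0.0000 0.0000 0.0000 0.1350 0.7300 1.2150 8.2700 16.6500] k=[0 0 0 0 0 4 6 18]
t=8: x=[0.0000 0.0000 0.0000 0.0000 0.5400 3.7300 7.3500 16.3800] k=[0 0 0 0 2 5 10 19]
t=9: x=[0.0000 0.0000 0.0000 0.2700 2.1350 5.2700 10.5400 17.7850] k=[0 0 0 0 2 5 12 16]
t=10: x=[0.0000 0.0000 0.0000 0.2700 2.1350 5.5400 11.5950 15.4600] k=[0 0 0 0 3 3 12 18]
t=11: x=[0.0000 0.0000 0.0000 0.4050 2.5950 4.2150 11.5950 17.1900] k=[0 0 0 1 2 6 15 20]
t=12: x=[0.0000 0.0000 0.1350 1.0000 2.4050 6.6750 14.4600 19.3250] k=[0 0 0 0 0 6 14 20]
t=13: x=[0.0000 0.0000 0.0000 0.0000 0.8100 6.2700 13.7300 19.1900] k=[0 0 0 0 1 4 16 19]
t=14: x=[0.0000 0.0000 0.0000 0.1350 1.2700 5.2150 14.7850 18.5950] k=[0 0 0 1 1 2 14 16]
t=15: x=[0.0000 0.0000 0.1350 0.8650 1.1350 3.4850 12.6500 15.7300] k=[0 0 0 1 1 1 15 14]
t=16: x=[0.0000 0.0000 0.1350 0.8650 1.0000 2.8900 12.9750 14.1350] k=[0 0 0 0 2 4 10 17]
t=17: x=[0.0000 0.0000 0.0000 0.2700 2.0000 4.5400 10.1350 16.0550] k=[0 0 0 0 4 7 13 15]
t=18: x=[0.0000 0.0000 0.0000 0.5400 3.8650 7.4050 12.4600 14.7300] k=[0 0 0 3 6 9 9 15]
t=19: x=[0.0000 0.0000 0.4050 3.0000 6.0000 8.5950 9.8100 14.1900] k=[0 0 0 2 6 10 9 11]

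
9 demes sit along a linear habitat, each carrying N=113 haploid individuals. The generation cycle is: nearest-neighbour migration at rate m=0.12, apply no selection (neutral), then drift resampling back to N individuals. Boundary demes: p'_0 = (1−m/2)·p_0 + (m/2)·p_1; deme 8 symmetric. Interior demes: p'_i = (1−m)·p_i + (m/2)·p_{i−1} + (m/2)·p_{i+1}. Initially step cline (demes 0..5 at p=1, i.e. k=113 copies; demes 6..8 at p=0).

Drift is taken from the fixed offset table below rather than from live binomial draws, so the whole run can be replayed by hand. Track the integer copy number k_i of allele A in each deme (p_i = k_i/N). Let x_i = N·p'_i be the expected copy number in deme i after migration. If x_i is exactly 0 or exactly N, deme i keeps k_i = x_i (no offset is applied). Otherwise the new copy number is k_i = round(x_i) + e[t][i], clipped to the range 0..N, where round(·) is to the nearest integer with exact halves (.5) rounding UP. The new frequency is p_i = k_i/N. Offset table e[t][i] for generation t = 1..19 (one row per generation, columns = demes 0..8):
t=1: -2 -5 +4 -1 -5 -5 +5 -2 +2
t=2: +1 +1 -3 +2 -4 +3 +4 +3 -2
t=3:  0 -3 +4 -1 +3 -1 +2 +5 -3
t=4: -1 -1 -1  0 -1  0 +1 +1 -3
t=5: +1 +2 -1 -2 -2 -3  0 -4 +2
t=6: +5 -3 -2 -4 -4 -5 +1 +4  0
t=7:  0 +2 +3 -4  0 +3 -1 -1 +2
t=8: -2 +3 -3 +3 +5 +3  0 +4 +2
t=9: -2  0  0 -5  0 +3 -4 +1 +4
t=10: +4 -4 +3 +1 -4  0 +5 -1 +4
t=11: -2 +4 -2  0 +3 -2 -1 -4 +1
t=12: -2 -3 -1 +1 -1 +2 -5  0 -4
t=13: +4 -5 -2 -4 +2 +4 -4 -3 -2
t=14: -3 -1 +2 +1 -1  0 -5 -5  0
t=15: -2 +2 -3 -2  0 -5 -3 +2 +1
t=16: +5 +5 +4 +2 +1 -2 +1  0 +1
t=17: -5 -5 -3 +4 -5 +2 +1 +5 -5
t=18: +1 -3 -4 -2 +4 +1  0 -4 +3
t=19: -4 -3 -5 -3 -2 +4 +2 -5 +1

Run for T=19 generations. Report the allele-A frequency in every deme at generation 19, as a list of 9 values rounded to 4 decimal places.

[0.9204, 0.8850, 0.8407, 0.8673, 0.8053, 0.6637, 0.3540, 0.1239, 0.1239]

t=0: k=[113 113 113 113 113 113 0 0 0]
t=1: x=[113.0000 113.0000 113.0000 113.0000 113.0000 106.2200 6.7800 0.0000 0.0000] k=[113 113 113 113 113 101 12 0 0]
t=2: x=[113.0000 113.0000 113.0000 113.0000 112.2800 96.3800 16.6200 0.7200 0.0000] k=[113 113 113 113 108 99 21 4 0]
t=3: x=[113.0000 113.0000 113.0000 112.7000 107.7600 94.8600 24.6600 4.7800 0.2400] k=[113 113 113 112 111 94 27 10 0]
t=4: x=[113.0000 113.0000 112.9400 112.0000 110.0400 91.0000 30.0000 10.4200 0.6000] k=[113 113 112 112 109 91 31 11 0]
t=5: x=[113.0000 112.9400 112.0600 111.8200 108.1000 88.4800 33.4000 11.5400 0.6600] k=[113 113 111 110 106 85 33 8 3]
t=6: x=[113.0000 112.8800 111.0600 109.8200 104.9800 83.1400 34.6200 9.2000 3.3000] k=[113 110 109 106 101 78 36 13 3]
t=7: x=[112.8200 110.1200 108.8800 105.8800 99.9200 76.8600 37.1400 13.7800 3.6000] k=[113 112 112 102 100 80 36 13 6]
t=8: x=[112.9400 112.0600 111.4000 102.4800 98.9200 78.5600 37.2600 13.9600 6.4200] k=[111 113 108 105 104 82 37 18 8]
t=9: x=[111.1200 112.5800 108.1200 105.1200 102.7400 80.6200 38.5600 18.5400 8.6000] k=[109 113 108 100 103 84 35 20 13]
t=10: x=[109.2400 112.4600 107.8200 100.6600 101.6800 82.2000 37.0400 20.4800 13.4200] k=[113 108 111 102 98 82 42 19 17]
t=11: x=[112.7000 108.4800 110.2800 102.3000 97.2800 80.5600 43.0200 20.2600 17.1200] k=[111 112 108 102 100 79 42 16 18]
t=12: x=[111.0600 111.7000 107.8800 102.2400 98.8600 78.0400 42.6600 17.6800 17.8800] k=[109 109 107 103 98 80 38 18 14]
t=13: x=[109.0000 108.8800 106.8800 102.9400 97.2200 78.5600 39.3200 18.9600 14.2400] k=[113 104 105 99 99 83 35 16 12]
t=14: x=[112.4600 104.6000 104.5800 99.3600 98.0400 81.0800 36.7400 16.9000 12.2400] k=[109 104 107 100 97 81 32 12 12]
t=15: x=[108.7000 104.4800 106.4000 100.2400 96.2200 79.0200 33.7400 13.2000 12.0000] k=[107 106 103 98 96 74 31 15 13]
t=16: x=[106.9400 105.8800 102.8800 98.1800 94.8000 72.7400 32.6200 15.8400 13.1200] k=[112 111 107 100 96 71 34 16 14]
t=17: x=[111.9400 110.8200 106.8200 100.1800 94.7400 70.2800 35.1400 16.9600 14.1200] k=[107 106 104 104 90 72 36 22 9]
t=18: x=[106.9400 105.9400 104.1200 103.1600 89.7600 70.9200 37.3200 22.0600 9.7800] k=[108 103 100 101 94 72 37 18 13]
t=19: x=[107.7000 103.1200 100.2400 100.5200 93.1000 71.2200 37.9600 18.8400 13.3000] k=[104 100 95 98 91 75 40 14 14]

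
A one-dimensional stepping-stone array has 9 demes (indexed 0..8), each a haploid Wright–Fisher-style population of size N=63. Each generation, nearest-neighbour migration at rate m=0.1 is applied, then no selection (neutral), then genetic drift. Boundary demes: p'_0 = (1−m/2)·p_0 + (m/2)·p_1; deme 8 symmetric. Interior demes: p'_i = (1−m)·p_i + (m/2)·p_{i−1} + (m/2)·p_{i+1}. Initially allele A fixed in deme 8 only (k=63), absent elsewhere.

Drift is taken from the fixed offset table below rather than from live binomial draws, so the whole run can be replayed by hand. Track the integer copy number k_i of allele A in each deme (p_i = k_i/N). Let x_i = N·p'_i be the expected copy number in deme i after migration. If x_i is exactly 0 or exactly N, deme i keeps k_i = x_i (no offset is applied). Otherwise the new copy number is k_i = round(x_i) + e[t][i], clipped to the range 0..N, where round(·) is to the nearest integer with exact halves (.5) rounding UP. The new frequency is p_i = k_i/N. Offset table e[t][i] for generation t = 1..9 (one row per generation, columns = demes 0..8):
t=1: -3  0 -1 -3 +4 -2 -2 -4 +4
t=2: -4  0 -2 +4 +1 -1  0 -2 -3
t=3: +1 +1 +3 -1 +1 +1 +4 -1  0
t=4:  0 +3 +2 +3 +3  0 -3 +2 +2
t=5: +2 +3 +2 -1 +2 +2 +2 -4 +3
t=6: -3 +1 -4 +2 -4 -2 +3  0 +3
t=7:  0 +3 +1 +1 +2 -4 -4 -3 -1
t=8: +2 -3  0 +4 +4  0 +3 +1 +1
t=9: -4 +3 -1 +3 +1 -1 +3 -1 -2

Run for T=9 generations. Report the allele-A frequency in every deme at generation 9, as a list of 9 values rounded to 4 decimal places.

[0.0000, 0.0000, 0.0000, 0.0000, 0.0000, 0.0000, 0.1270, 0.1746, 0.7460]

t=0: k=[0 0 0 0 0 0 0 0 63]
t=1: x=[0.0000 0.0000 0.0000 0.0000 0.0000 0.0000 0.0000 3.1500 59.8500] k=[0 0 0 0 0 0 0 0 63]
t=2: x=[0.0000 0.0000 0.0000 0.0000 0.0000 0.0000 0.0000 3.1500 59.8500] k=[0 0 0 0 0 0 0 1 57]
t=3: x=[0.0000 0.0000 0.0000 0.0000 0.0000 0.0000 0.0500 3.7500 54.2000] k=[0 0 0 0 0 0 4 3 54]
t=4: x=[0.0000 0.0000 0.0000 0.0000 0.0000 0.2000 3.7500 5.6000 51.4500] k=[0 0 0 0 0 0 1 8 53]
t=5: x=[0.0000 0.0000 0.0000 0.0000 0.0000 0.0500 1.3000 9.9000 50.7500] k=[0 0 0 0 0 2 3 6 54]
t=6: x=[0.0000 0.0000 0.0000 0.0000 0.1000 1.9500 3.1000 8.2500 51.6000] k=[0 0 0 0 0 0 6 8 55]
t=7: x=[0.0000 0.0000 0.0000 0.0000 0.0000 0.3000 5.8000 10.2500 52.6500] k=[0 0 0 0 0 0 2 7 52]
t=8: x=[0.0000 0.0000 0.0000 0.0000 0.0000 0.1000 2.1500 9.0000 49.7500] k=[0 0 0 0 0 0 5 10 51]
t=9: x=[0.0000 0.0000 0.0000 0.0000 0.0000 0.2500 5.0000 11.8000 48.9500] k=[0 0 0 0 0 0 8 11 47]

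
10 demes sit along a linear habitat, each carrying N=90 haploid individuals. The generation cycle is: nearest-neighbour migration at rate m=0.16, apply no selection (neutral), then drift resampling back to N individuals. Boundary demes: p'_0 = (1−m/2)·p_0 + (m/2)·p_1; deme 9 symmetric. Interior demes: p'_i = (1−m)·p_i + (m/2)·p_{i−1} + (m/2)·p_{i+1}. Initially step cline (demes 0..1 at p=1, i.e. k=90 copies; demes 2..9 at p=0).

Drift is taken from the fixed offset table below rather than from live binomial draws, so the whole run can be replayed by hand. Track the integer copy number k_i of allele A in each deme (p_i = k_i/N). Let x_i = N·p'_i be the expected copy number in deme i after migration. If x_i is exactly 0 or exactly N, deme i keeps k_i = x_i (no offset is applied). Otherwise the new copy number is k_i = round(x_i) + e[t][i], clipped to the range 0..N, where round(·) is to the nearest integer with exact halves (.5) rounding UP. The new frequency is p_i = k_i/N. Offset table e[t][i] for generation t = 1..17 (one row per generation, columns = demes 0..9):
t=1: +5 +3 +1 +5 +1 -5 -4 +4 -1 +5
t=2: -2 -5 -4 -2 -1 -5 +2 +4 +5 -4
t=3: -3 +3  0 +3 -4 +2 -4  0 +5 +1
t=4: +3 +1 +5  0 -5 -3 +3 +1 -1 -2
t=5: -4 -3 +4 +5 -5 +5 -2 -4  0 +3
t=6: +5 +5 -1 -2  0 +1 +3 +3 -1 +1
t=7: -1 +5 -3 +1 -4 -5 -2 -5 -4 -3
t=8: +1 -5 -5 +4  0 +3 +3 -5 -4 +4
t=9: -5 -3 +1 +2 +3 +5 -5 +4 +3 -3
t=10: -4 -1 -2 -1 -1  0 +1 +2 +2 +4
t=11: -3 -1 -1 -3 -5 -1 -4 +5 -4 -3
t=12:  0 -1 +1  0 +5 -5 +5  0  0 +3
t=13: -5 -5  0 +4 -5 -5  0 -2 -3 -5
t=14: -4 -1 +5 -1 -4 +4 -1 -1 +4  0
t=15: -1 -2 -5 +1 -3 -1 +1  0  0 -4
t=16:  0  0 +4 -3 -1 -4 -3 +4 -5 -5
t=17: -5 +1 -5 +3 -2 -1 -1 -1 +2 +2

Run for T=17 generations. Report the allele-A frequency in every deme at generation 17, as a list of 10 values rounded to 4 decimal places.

t=0: k=[90 90 0 0 0 0 0 0 0 0]
t=1: x=[90.0000 82.8000 7.2000 0.0000 0.0000 0.0000 0.0000 0.0000 0.0000 0.0000] k=[90 86 8 0 0 0 0 0 0 0]
t=2: x=[89.6800 80.0800 13.6000 0.6400 0.0000 0.0000 0.0000 0.0000 0.0000 0.0000] k=[88 75 10 0 0 0 0 0 0 0]
t=3: x=[86.9600 70.8400 14.4000 0.8000 0.0000 0.0000 0.0000 0.0000 0.0000 0.0000] k=[84 74 14 4 0 0 0 0 0 0]
t=4: x=[83.2000 70.0000 18.0000 4.4800 0.3200 0.0000 0.0000 0.0000 0.0000 0.0000] k=[86 71 23 4 0 0 0 0 0 0]
t=5: x=[84.8000 68.3600 25.3200 5.2000 0.3200 0.0000 0.0000 0.0000 0.0000 0.0000] k=[81 65 29 10 0 0 0 0 0 0]
t=6: x=[79.7200 63.4000 30.3600 10.7200 0.8000 0.0000 0.0000 0.0000 0.0000 0.0000] k=[85 68 29 9 1 0 0 0 0 0]
t=7: x=[83.6400 66.2400 30.5200 9.9600 1.5600 0.0800 0.0000 0.0000 0.0000 0.0000] k=[83 71 28 11 0 0 0 0 0 0]
t=8: x=[82.0400 68.5200 30.0800 11.4800 0.8800 0.0000 0.0000 0.0000 0.0000 0.0000] k=[83 64 25 15 1 0 0 0 0 0]
t=9: x=[81.4800 62.4000 27.3200 14.6800 2.0400 0.0800 0.0000 0.0000 0.0000 0.0000] k=[76 59 28 17 5 5 0 0 0 0]
t=10: x=[74.6400 57.8800 29.6000 16.9200 5.9600 4.6000 0.4000 0.0000 0.0000 0.0000] k=[71 57 28 16 5 5 1 0 0 0]
t=11: x=[69.8800 55.8000 29.3600 16.0800 5.8800 4.6800 1.2400 0.0800 0.0000 0.0000] k=[67 55 28 13 1 4 0 5 0 0]
t=12: x=[66.0400 53.8000 28.9600 13.2400 2.2000 3.4400 0.7200 4.2000 0.4000 0.0000] k=[66 53 30 13 7 0 6 4 0 0]
t=13: x=[64.9600 52.2000 30.4800 13.8800 6.9200 1.0400 5.3600 3.8400 0.3200 0.0000] k=[60 47 30 18 2 0 5 2 0 0]
t=14: x=[58.9600 46.6800 30.4000 17.6800 3.1200 0.5600 4.3600 2.0800 0.1600 0.0000] k=[55 46 35 17 0 5 3 1 4 0]
t=15: x=[54.2800 45.8400 34.4400 17.0800 1.7600 4.4400 3.0000 1.4000 3.4400 0.3200] k=[53 44 29 18 0 3 4 1 3 0]
t=16: x=[52.2800 43.5200 29.3200 17.4400 1.6800 2.8400 3.6800 1.4000 2.6000 0.2400] k=[52 44 33 14 1 0 1 5 0 0]
t=17: x=[51.3600 43.7600 32.3600 14.4800 1.9600 0.1600 1.2400 4.2800 0.4000 0.0000] k=[46 45 27 17 0 0 0 3 2 0]

[0.5111, 0.5000, 0.3000, 0.1889, 0.0000, 0.0000, 0.0000, 0.0333, 0.0222, 0.0000]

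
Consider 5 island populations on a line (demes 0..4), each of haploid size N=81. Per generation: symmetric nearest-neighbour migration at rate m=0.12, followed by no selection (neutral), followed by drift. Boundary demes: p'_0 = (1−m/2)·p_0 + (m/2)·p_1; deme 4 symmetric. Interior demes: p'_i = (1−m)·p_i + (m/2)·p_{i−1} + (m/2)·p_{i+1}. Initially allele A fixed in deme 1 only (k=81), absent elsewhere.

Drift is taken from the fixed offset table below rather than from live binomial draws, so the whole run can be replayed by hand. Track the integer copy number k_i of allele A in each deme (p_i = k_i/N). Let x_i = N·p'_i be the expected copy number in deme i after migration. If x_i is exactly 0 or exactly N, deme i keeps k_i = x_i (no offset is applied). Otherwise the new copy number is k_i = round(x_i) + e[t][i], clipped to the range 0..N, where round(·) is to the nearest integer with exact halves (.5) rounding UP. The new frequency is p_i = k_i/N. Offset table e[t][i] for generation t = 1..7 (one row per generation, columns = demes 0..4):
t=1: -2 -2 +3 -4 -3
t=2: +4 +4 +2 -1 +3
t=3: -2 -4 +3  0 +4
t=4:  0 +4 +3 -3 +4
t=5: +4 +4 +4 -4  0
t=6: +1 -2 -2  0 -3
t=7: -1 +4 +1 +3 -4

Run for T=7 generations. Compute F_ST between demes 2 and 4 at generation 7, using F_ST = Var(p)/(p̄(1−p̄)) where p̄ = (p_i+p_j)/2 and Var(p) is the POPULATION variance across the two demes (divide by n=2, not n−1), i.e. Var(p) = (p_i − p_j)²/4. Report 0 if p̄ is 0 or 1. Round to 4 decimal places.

0.1912

t=0: k=[0 81 0 0 0]
t=1: x=[4.8600 71.2800 4.8600 0.0000 0.0000] k=[3 69 8 0 0]
t=2: x=[6.9600 61.3800 11.1800 0.4800 0.0000] k=[11 65 13 0 0]
t=3: x=[14.2400 58.6400 15.3400 0.7800 0.0000] k=[12 55 18 1 0]
t=4: x=[14.5800 50.2000 19.2000 1.9600 0.0600] k=[15 54 22 0 4]
t=5: x=[17.3400 49.7400 22.6000 1.5600 3.7600] k=[21 54 27 0 4]
t=6: x=[22.9800 50.4000 27.0000 1.8600 3.7600] k=[24 48 25 2 1]
t=7: x=[25.4400 45.1800 25.0000 3.3200 1.0600] k=[24 49 26 6 0]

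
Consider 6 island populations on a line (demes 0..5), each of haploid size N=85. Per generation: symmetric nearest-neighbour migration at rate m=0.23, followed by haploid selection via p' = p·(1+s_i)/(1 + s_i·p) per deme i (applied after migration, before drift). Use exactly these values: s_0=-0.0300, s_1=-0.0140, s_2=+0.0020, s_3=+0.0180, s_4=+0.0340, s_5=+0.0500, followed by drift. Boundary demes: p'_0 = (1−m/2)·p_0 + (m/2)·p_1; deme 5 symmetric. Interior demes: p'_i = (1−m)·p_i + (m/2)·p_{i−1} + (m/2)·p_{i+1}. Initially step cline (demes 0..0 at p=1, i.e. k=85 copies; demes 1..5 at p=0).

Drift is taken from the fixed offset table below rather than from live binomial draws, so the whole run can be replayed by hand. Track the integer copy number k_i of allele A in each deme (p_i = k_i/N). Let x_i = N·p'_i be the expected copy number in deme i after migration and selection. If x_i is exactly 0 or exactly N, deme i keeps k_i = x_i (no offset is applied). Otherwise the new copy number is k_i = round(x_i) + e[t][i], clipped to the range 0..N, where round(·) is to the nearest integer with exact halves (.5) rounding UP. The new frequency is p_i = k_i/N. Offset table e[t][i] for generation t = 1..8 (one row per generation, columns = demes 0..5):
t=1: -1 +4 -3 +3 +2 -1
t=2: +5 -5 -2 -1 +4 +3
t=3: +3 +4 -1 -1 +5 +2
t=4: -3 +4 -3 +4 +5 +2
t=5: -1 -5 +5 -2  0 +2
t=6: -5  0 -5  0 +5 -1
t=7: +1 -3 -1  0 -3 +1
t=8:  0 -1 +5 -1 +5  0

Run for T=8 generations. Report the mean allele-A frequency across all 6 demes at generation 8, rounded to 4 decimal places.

t=0: k=[85 0 0 0 0 0]
t=1: x=[74.9584 9.6537 0.0000 0.0000 0.0000 0.0000] k=[74 14 0 0 0 0]
t=2: x=[66.6658 19.0806 1.6132 0.0000 0.0000 0.0000] k=[72 14 0 0 0 0]
t=3: x=[64.8658 18.8523 1.6132 0.0000 0.0000 0.0000] k=[68 23 1 0 0 0]
t=4: x=[62.3222 25.3932 3.4216 0.1171 0.0000 0.0000] k=[59 29 0 4 0 0]
t=5: x=[54.9611 28.8457 3.8023 3.1334 0.4756 0.0000] k=[54 24 9 1 0 0]
t=6: x=[49.9242 25.4728 9.8223 1.8368 0.1189 0.0000] k=[45 25 5 2 5 0]
t=7: x=[42.0528 24.7519 6.9678 2.7369 4.2118 0.6035] k=[43 22 6 3 1 2]
t=8: x=[39.9395 22.3420 7.5087 3.1690 1.3900 1.9771] k=[40 21 13 2 6 2]

0.1647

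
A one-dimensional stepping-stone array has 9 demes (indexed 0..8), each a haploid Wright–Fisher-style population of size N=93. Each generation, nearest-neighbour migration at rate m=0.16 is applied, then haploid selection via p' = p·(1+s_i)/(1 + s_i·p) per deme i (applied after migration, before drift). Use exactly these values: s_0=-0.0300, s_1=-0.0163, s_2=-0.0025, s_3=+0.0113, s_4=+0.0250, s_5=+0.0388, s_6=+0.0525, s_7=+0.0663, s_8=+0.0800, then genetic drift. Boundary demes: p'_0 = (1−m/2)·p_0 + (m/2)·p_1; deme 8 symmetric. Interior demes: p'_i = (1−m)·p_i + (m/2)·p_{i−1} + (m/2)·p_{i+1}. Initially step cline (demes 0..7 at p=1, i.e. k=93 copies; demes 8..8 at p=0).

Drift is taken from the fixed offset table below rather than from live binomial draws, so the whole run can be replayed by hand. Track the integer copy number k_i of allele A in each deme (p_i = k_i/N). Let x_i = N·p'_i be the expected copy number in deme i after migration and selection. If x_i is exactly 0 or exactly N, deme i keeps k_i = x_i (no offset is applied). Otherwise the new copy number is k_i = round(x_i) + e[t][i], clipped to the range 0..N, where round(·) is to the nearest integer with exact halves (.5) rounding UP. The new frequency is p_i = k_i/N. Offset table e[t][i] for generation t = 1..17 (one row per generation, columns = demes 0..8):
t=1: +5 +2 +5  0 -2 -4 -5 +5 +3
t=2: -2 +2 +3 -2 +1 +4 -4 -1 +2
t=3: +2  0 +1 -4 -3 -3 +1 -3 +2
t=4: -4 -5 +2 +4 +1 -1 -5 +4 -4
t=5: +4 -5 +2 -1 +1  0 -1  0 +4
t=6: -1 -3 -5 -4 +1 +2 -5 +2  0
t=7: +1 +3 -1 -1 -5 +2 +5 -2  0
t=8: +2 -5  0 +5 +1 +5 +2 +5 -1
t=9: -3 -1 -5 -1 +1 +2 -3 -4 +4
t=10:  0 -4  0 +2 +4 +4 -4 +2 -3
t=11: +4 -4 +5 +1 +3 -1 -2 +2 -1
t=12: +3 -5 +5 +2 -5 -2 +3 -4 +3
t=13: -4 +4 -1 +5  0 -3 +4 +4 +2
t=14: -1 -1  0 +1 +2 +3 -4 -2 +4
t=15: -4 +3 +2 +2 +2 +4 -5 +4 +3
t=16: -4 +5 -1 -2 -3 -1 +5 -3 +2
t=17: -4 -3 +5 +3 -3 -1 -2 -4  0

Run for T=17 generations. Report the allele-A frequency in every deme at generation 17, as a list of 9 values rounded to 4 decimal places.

[1.0000, 1.0000, 1.0000, 1.0000, 0.9677, 0.9677, 0.9032, 0.8387, 0.9247]

t=0: k=[93 93 93 93 93 93 93 93 0]
t=1: x=[93.0000 93.0000 93.0000 93.0000 93.0000 93.0000 93.0000 85.9877 7.9841] k=[93 93 93 93 93 93 93 91 11]
t=2: x=[93.0000 93.0000 93.0000 93.0000 93.0000 93.0000 92.8480 85.2295 18.5149] k=[93 93 93 93 93 93 89 84 21]
t=3: x=[93.0000 93.0000 93.0000 93.0000 93.0000 92.6919 89.1150 80.0904 27.5070] k=[93 93 93 93 93 90 90 77 30]
t=4: x=[93.0000 93.0000 93.0000 93.0000 92.7658 90.3401 89.1532 75.2215 35.4318] k=[93 93 93 93 93 89 84 79 31]
t=5: x=[93.0000 93.0000 93.0000 93.0000 92.6878 89.0659 84.4075 76.4514 36.5323] k=[93 93 93 93 93 89 83 76 41]
t=6: x=[93.0000 93.0000 93.0000 93.0000 92.6878 88.9887 83.3707 74.7212 45.5864] k=[93 93 93 93 93 91 78 77 46]
t=7: x=[93.0000 93.0000 93.0000 93.0000 92.8439 90.2244 79.5591 75.5291 50.2623] k=[93 93 93 93 88 92 85 74 50]
t=8: x=[93.0000 93.0000 93.0000 92.6045 88.8197 91.1889 85.0596 73.9508 53.6763] k=[93 93 93 93 90 93 87 79 53]
t=9: x=[93.0000 93.0000 93.0000 92.7627 90.5398 92.3067 87.1279 78.3690 56.7954] k=[93 93 93 92 92 93 84 74 61]
t=10: x=[93.0000 93.0000 92.9198 92.0902 92.1022 92.2296 84.3307 74.7212 63.6086] k=[93 93 93 93 93 93 80 77 61]
t=11: x=[93.0000 93.0000 93.0000 93.0000 93.0000 91.9984 81.3322 76.8354 63.8421] k=[93 93 93 93 93 91 79 79 63]
t=12: x=[93.0000 93.0000 93.0000 93.0000 92.8439 90.3015 80.5232 78.5222 65.7849] k=[93 93 93 93 88 88 84 75 69]
t=13: x=[93.0000 93.0000 93.0000 92.6045 88.5068 87.8677 84.0236 76.1441 70.8065] k=[93 93 93 93 89 85 88 80 73]
t=14: x=[93.0000 93.0000 93.0000 92.6836 89.0935 85.8164 87.3956 80.7778 74.7169] k=[93 93 93 93 91 89 83 79 79]
t=15: x=[93.0000 93.0000 93.0000 92.8418 91.0478 88.8341 83.6012 80.0522 79.8909] k=[93 93 93 93 93 93 79 84 83]
t=16: x=[93.0000 93.0000 93.0000 93.0000 93.0000 91.9213 81.0626 84.0527 83.7417] k=[93 93 93 93 93 91 86 81 86]
t=17: x=[93.0000 93.0000 93.0000 93.0000 92.8439 90.8417 86.3241 82.4171 86.1075] k=[93 93 93 93 90 90 84 78 86]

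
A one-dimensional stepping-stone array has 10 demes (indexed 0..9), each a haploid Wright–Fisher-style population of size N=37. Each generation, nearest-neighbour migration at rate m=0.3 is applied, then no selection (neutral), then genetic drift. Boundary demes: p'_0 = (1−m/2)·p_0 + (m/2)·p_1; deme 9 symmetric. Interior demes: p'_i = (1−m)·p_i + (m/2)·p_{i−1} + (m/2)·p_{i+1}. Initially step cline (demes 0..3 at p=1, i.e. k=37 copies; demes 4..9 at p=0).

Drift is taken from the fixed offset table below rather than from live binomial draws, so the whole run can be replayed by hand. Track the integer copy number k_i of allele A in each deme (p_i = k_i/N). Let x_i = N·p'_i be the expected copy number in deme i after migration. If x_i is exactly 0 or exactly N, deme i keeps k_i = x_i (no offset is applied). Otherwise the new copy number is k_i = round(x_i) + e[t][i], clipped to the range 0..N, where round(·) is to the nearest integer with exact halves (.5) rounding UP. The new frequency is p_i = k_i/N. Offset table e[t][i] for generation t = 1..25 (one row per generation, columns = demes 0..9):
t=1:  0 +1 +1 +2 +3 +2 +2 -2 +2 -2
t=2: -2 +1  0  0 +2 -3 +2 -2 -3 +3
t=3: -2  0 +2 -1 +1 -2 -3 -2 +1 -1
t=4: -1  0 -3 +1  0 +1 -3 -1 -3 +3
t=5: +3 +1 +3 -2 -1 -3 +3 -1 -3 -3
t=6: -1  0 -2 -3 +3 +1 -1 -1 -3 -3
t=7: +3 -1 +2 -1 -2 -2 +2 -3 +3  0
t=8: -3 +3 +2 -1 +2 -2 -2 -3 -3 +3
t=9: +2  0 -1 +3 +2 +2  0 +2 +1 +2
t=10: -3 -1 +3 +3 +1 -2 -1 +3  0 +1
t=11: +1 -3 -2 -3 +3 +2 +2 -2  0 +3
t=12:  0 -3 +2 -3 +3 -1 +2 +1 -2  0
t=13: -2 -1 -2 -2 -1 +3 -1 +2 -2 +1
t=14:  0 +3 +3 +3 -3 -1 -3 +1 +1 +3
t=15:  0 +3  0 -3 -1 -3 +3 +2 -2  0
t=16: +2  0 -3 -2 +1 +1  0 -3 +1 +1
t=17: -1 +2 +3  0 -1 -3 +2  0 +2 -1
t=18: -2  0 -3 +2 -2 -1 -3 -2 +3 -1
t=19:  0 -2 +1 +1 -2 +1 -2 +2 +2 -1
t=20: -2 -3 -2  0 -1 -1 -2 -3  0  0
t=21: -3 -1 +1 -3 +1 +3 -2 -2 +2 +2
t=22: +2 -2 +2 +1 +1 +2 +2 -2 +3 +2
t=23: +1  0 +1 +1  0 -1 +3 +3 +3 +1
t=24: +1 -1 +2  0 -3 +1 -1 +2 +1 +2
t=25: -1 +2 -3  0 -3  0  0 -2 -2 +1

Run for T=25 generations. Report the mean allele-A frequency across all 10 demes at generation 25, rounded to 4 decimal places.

0.4189

t=0: k=[37 37 37 37 0 0 0 0 0 0]
t=1: x=[37.0000 37.0000 37.0000 31.4500 5.5500 0.0000 0.0000 0.0000 0.0000 0.0000] k=[37 37 37 33 9 0 0 0 0 0]
t=2: x=[37.0000 37.0000 36.4000 30.0000 11.2500 1.3500 0.0000 0.0000 0.0000 0.0000] k=[37 37 36 30 13 0 0 0 0 0]
t=3: x=[37.0000 36.8500 35.2500 28.3500 13.6000 1.9500 0.0000 0.0000 0.0000 0.0000] k=[37 37 37 27 15 0 0 0 0 0]
t=4: x=[37.0000 37.0000 35.5000 26.7000 14.5500 2.2500 0.0000 0.0000 0.0000 0.0000] k=[37 37 33 28 15 3 0 0 0 0]
t=5: x=[37.0000 36.4000 32.8500 26.8000 15.1500 4.3500 0.4500 0.0000 0.0000 0.0000] k=[37 37 36 25 14 1 3 0 0 0]
t=6: x=[37.0000 36.8500 34.5000 25.0000 13.7000 3.2500 2.2500 0.4500 0.0000 0.0000] k=[37 37 33 22 17 4 1 0 0 0]
t=7: x=[37.0000 36.4000 31.9500 22.9000 15.8000 5.5000 1.3000 0.1500 0.0000 0.0000] k=[37 35 34 22 14 4 3 0 0 0]
t=8: x=[36.7000 35.1500 32.3500 22.6000 13.7000 5.3500 2.7000 0.4500 0.0000 0.0000] k=[34 37 34 22 16 3 1 0 0 0]
t=9: x=[34.4500 36.1000 32.6500 22.9000 14.9500 4.6500 1.1500 0.1500 0.0000 0.0000] k=[36 36 32 26 17 7 1 2 0 0]
t=10: x=[36.0000 35.4000 31.7000 25.5500 16.8500 7.6000 2.0500 1.5500 0.3000 0.0000] k=[33 34 35 29 18 6 1 5 0 0]
t=11: x=[33.1500 34.0000 33.9500 28.2500 17.8500 7.0500 2.3500 3.6500 0.7500 0.0000] k=[34 31 32 25 21 9 4 2 1 0]
t=12: x=[33.5500 31.6000 30.8000 25.4500 19.8000 10.0500 4.4500 2.1500 1.0000 0.1500] k=[34 29 33 22 23 9 6 3 0 0]
t=13: x=[33.2500 30.3500 30.7500 23.8000 20.7500 10.6500 6.0000 3.0000 0.4500 0.0000] k=[31 29 29 22 20 14 5 5 0 0]
t=14: x=[30.7000 29.3000 27.9500 22.7500 19.4000 13.5500 6.3500 4.2500 0.7500 0.0000] k=[31 32 31 26 16 13 3 5 2 0]
t=15: x=[31.1500 31.7000 30.4000 25.2500 17.0500 11.9500 4.8000 4.2500 2.1500 0.3000] k=[31 35 30 22 16 9 8 6 0 0]
t=16: x=[31.6000 33.6500 29.5500 22.3000 15.8500 9.9000 7.8500 5.4000 0.9000 0.0000] k=[34 34 27 20 17 11 8 2 2 0]
t=17: x=[34.0000 32.9500 27.0000 20.6000 16.5500 11.4500 7.5500 2.9000 1.7000 0.3000] k=[33 35 30 21 16 8 10 3 4 0]
t=18: x=[33.3000 33.9500 29.4000 21.6000 15.5500 9.5000 8.6500 4.2000 3.2500 0.6000] k=[31 34 26 24 14 9 6 2 6 0]
t=19: x=[31.4500 32.3500 26.9000 22.8000 14.7500 9.3000 5.8500 3.2000 4.5000 0.9000] k=[31 30 28 24 13 10 4 5 7 0]
t=20: x=[30.8500 29.8500 27.7000 22.9500 14.2000 9.5500 5.0500 5.1500 5.6500 1.0500] k=[29 27 26 23 13 9 3 2 6 1]
t=21: x=[28.7000 27.1500 25.7000 21.9500 13.9000 8.7000 3.7500 2.7500 4.6500 1.7500] k=[26 26 27 19 15 12 2 1 7 4]
t=22: x=[26.0000 26.1500 25.6500 19.6000 15.1500 10.9500 3.3500 2.0500 5.6500 4.4500] k=[28 24 28 21 16 13 5 0 9 6]
t=23: x=[27.4000 25.2000 26.3500 21.3000 16.3000 12.2500 5.4500 2.1000 7.2000 6.4500] k=[28 25 27 22 16 11 8 5 10 7]
t=24: x=[27.5500 25.7500 25.9500 21.8500 16.1500 11.3000 8.0000 6.2000 8.8000 7.4500] k=[29 25 28 22 13 12 7 8 10 9]
t=25: x=[28.4000 26.0500 26.6500 21.5500 14.2000 11.4000 7.9000 8.1500 9.5500 9.1500] k=[27 28 24 22 11 11 8 6 8 10]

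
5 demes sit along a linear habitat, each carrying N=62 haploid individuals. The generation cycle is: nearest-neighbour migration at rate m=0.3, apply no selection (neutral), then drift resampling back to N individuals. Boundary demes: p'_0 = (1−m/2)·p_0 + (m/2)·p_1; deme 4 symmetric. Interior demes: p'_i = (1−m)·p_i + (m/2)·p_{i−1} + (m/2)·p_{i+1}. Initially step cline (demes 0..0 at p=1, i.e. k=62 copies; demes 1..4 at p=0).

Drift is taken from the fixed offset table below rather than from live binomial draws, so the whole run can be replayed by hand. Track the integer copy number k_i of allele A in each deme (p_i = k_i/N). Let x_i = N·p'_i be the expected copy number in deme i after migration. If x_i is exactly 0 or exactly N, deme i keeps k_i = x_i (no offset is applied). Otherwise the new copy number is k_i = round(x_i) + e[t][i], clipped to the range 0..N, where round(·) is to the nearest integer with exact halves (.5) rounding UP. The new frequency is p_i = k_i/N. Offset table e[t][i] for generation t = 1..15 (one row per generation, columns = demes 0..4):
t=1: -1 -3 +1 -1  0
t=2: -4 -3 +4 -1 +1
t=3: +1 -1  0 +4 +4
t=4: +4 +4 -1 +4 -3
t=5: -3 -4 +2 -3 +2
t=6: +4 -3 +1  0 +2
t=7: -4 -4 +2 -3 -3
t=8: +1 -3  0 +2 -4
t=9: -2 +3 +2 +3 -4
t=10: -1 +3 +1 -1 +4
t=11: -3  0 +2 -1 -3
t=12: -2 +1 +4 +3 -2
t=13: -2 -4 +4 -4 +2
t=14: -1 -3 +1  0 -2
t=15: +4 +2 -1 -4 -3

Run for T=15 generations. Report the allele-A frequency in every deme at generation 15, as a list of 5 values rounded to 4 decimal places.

t=0: k=[62 0 0 0 0]
t=1: x=[52.7000 9.3000 0.0000 0.0000 0.0000] k=[52 6 0 0 0]
t=2: x=[45.1000 12.0000 0.9000 0.0000 0.0000] k=[41 9 5 0 0]
t=3: x=[36.2000 13.2000 4.8500 0.7500 0.0000] k=[37 12 5 5 0]
t=4: x=[33.2500 14.7000 6.0500 4.2500 0.7500] k=[37 19 5 8 0]
t=5: x=[34.3000 19.6000 7.5500 6.3500 1.2000] k=[31 16 10 3 3]
t=6: x=[28.7500 17.3500 9.8500 4.0500 3.0000] k=[33 14 11 4 5]
t=7: x=[30.1500 16.4000 10.4000 5.2000 4.8500] k=[26 12 12 2 2]
t=8: x=[23.9000 14.1000 10.5000 3.5000 2.0000] k=[25 11 11 6 0]
t=9: x=[22.9000 13.1000 10.2500 5.8500 0.9000] k=[21 16 12 9 0]
t=10: x=[20.2500 16.1500 12.1500 8.1000 1.3500] k=[19 19 13 7 5]
t=11: x=[19.0000 18.1000 13.0000 7.6000 5.3000] k=[16 18 15 7 2]
t=12: x=[16.3000 17.2500 14.2500 7.4500 2.7500] k=[14 18 18 10 1]
t=13: x=[14.6000 17.4000 16.8000 9.8500 2.3500] k=[13 13 21 6 4]
t=14: x=[13.0000 14.2000 17.5500 7.9500 4.3000] k=[12 11 19 8 2]
t=15: x=[11.8500 12.3500 16.1500 8.7500 2.9000] k=[16 14 15 5 0]

[0.2581, 0.2258, 0.2419, 0.0806, 0.0000]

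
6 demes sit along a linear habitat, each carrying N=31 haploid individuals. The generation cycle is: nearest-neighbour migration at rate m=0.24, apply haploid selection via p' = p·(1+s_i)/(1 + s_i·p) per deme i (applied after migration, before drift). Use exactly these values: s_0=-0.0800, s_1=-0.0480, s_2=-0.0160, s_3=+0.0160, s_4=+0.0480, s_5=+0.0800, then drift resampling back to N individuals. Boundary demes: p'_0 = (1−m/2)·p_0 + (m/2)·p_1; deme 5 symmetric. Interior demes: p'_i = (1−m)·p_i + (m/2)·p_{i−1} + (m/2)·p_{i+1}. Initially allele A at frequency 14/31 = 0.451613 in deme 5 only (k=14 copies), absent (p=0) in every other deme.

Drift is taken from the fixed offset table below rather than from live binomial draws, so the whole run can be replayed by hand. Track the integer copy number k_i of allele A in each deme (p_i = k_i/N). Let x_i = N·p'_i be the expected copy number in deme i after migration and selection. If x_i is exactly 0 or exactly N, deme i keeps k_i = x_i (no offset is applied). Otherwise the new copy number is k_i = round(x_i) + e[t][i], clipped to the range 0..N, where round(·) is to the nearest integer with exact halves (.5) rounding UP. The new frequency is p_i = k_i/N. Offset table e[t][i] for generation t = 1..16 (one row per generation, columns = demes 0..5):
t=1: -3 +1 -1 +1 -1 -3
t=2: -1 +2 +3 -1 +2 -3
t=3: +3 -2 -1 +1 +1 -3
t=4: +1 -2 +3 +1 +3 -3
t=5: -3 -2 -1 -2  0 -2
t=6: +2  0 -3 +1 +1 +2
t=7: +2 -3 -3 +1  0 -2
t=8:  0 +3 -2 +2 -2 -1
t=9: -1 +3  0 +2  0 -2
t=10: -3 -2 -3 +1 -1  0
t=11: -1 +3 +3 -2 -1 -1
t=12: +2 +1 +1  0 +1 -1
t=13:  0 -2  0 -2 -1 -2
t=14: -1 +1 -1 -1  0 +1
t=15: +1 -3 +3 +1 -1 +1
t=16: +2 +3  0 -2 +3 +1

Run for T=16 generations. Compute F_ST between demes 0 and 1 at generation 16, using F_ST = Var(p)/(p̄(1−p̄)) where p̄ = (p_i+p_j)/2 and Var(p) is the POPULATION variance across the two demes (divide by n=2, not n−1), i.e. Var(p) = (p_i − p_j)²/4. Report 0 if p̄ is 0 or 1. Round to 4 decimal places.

0.0026

t=0: k=[0 0 0 0 0 14]
t=1: x=[0.0000 0.0000 0.0000 0.0000 1.7561 12.8956] k=[0 0 0 0 1 10]
t=2: x=[0.0000 0.0000 0.0000 0.1219 2.0479 9.4168] k=[0 0 0 0 4 6]
t=3: x=[0.0000 0.0000 0.0000 0.4876 3.9177 6.1297] k=[0 0 0 1 5 3]
t=4: x=[0.0000 0.0000 0.1181 1.3808 4.4559 3.4702] k=[0 0 3 2 7 0]
t=5: x=[0.0000 0.3429 2.4829 2.7596 5.7771 0.9052] k=[0 0 1 1 6 0]
t=6: x=[0.0000 0.1143 0.8663 1.6243 4.8694 0.7762] k=[0 0 0 3 6 3]
t=7: x=[0.0000 0.0000 0.3543 3.0433 5.4886 3.5976] k=[0 0 0 4 5 2]
t=8: x=[0.0000 0.0000 0.4724 3.6913 4.7040 2.5334] k=[0 0 0 6 3 2]
t=9: x=[0.0000 0.0000 0.7087 4.9861 3.3786 2.2771] k=[0 0 1 7 3 0]
t=10: x=[0.0000 0.1143 1.5757 5.8752 3.2540 0.3884] k=[0 0 0 7 2 0]
t=11: x=[0.0000 0.0000 0.8269 5.6328 2.4643 0.2590] k=[0 0 4 4 1 0]
t=12: x=[0.0000 0.4573 3.4700 3.6913 1.2970 0.1296] k=[0 1 4 4 2 0]
t=13: x=[0.1104 1.1828 3.5885 3.8128 2.0895 0.2590] k=[0 0 4 2 1 0]
t=14: x=[0.0000 0.4573 3.2330 2.1516 1.0464 0.1296] k=[0 1 2 1 1 1]
t=15: x=[0.1104 0.9535 1.7334 1.1373 1.0464 1.0772] k=[1 0 5 2 0 2]
t=16: x=[0.8114 0.6862 3.9837 2.1516 0.5027 1.8922] k=[3 4 4 0 4 3]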